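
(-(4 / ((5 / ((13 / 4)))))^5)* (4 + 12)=-5940688 / 3125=-1901.02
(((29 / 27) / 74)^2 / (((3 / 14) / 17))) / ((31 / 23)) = 2301817 / 185628186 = 0.01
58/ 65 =0.89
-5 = -5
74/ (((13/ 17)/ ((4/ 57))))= 5032/ 741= 6.79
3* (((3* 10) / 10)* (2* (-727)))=-13086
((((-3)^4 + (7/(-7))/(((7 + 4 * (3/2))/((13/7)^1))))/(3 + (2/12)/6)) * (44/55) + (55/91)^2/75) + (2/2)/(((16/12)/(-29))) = -20636281/54157740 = -0.38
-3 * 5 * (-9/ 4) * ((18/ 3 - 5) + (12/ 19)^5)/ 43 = 367865685/ 425889028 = 0.86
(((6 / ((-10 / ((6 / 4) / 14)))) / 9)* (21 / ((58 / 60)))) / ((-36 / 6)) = 3 / 116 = 0.03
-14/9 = -1.56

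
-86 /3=-28.67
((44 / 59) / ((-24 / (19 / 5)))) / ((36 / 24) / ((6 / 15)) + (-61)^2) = -418 / 13185615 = -0.00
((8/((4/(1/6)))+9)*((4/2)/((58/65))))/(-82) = -910/3567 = -0.26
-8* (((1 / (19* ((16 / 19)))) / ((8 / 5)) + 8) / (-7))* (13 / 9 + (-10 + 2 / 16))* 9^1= -89229 / 128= -697.10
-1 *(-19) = 19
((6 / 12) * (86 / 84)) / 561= 43 / 47124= 0.00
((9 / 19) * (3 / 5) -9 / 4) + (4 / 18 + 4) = 7717 / 3420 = 2.26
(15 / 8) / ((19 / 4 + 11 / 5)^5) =6000000 / 51888844699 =0.00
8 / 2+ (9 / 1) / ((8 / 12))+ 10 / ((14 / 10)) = 345 / 14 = 24.64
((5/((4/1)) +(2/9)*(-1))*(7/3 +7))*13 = 3367/27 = 124.70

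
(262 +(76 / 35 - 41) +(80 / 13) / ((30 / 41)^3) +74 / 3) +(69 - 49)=17416849 / 61425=283.55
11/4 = 2.75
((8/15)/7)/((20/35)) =2/15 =0.13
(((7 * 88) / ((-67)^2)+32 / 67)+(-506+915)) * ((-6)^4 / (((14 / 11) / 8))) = 104853507264 / 31423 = 3336839.49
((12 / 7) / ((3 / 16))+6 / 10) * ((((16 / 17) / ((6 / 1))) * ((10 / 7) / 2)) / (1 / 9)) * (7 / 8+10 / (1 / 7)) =82863 / 119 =696.33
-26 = -26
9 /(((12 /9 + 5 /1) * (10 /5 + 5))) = 27 /133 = 0.20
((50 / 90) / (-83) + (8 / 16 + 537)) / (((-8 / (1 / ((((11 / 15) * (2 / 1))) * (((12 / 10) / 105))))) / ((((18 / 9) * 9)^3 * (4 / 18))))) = -18971229375 / 3652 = -5194750.65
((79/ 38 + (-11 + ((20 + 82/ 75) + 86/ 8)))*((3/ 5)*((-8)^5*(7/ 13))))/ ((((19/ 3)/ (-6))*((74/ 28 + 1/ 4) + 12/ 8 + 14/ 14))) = 42629.84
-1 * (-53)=53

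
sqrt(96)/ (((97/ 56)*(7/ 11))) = 8.89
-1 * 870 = -870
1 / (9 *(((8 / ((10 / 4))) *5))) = 1 / 144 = 0.01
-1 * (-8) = 8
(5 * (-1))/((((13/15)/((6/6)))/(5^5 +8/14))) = -126225/7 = -18032.14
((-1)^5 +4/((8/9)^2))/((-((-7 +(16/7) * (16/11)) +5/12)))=15015/12044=1.25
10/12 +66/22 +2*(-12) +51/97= -11431/582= -19.64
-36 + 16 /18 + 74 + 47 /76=27023 /684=39.51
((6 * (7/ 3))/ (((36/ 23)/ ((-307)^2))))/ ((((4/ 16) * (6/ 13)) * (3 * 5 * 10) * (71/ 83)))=16372842031/ 287550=56939.11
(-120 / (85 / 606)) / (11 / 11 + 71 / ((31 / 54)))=-450864 / 65705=-6.86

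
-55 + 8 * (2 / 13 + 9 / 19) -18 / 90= -61972 / 1235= -50.18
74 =74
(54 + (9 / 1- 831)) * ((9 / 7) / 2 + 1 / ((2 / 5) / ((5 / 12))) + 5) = -35936 / 7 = -5133.71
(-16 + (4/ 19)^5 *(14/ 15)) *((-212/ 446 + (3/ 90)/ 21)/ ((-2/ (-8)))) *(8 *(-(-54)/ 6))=33306491716352/ 15257331075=2182.98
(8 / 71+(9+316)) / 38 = 23083 / 2698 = 8.56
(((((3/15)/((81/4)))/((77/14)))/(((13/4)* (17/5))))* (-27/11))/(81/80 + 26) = -2560/173361903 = -0.00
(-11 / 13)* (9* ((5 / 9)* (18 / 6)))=-165 / 13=-12.69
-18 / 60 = -0.30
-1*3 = -3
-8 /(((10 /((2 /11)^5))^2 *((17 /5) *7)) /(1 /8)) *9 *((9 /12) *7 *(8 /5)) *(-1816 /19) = 25104384 /209444703653075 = 0.00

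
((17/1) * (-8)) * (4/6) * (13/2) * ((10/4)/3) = -4420/9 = -491.11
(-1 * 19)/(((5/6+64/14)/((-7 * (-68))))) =-379848/227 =-1673.34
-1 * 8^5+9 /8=-262135 /8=-32766.88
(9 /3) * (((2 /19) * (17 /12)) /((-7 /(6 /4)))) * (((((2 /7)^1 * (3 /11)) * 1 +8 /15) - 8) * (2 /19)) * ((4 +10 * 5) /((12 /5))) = 652851 /389158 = 1.68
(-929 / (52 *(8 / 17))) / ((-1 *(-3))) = -15793 / 1248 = -12.65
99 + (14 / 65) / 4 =12877 / 130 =99.05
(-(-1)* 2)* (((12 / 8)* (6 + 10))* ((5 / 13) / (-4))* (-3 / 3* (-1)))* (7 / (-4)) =105 / 13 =8.08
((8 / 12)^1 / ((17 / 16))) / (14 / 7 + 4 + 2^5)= 16 / 969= 0.02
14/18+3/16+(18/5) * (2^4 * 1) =42167/720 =58.57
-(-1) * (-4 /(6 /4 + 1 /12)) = -48 /19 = -2.53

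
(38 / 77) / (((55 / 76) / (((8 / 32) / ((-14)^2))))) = 361 / 415030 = 0.00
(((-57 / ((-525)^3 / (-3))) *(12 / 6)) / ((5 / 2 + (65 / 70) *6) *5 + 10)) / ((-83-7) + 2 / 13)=247 / 472834687500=0.00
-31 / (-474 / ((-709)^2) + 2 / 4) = -31166222 / 501733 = -62.12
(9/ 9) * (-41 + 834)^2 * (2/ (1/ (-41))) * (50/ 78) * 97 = -9618971050/ 3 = -3206323683.33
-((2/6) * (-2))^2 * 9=-4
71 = 71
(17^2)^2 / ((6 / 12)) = 167042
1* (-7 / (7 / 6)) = -6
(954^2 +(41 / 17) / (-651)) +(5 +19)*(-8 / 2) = 10071191299 / 11067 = 910020.00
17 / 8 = 2.12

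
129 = 129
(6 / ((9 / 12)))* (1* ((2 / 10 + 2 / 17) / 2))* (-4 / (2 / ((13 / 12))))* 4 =-936 / 85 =-11.01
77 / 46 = 1.67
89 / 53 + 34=1891 / 53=35.68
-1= -1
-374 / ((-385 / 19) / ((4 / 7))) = 2584 / 245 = 10.55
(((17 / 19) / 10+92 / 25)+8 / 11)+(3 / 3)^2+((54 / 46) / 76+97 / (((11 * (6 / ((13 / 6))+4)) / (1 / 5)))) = 5.77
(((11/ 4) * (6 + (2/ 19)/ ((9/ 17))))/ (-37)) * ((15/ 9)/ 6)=-14575/ 113886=-0.13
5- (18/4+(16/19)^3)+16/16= 12385/13718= 0.90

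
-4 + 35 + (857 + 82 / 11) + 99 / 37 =365539 / 407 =898.13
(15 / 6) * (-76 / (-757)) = 190 / 757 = 0.25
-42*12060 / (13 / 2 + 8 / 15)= -72017.06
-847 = -847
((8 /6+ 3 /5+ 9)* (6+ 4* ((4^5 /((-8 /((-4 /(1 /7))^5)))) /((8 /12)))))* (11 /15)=105975479931.20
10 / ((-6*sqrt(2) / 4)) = -10*sqrt(2) / 3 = -4.71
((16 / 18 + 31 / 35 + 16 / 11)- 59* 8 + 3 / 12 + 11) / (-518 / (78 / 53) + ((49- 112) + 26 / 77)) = 1.10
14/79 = 0.18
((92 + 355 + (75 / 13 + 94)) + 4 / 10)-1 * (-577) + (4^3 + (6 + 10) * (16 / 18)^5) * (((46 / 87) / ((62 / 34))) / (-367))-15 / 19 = 81083194202430994 / 72181601821485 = 1123.32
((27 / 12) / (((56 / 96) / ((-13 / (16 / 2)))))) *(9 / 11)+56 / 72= -24119 / 5544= -4.35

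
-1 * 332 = -332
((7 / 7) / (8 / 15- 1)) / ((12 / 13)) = -65 / 28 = -2.32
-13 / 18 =-0.72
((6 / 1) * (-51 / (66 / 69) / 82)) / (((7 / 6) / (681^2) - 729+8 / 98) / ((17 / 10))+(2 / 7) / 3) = 4078305422541 / 448126383393854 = 0.01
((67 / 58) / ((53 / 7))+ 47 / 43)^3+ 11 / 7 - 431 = -6911098500172046533 / 16166462389927976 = -427.50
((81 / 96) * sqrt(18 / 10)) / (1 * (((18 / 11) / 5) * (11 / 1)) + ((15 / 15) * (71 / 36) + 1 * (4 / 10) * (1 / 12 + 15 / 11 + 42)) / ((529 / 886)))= 4242051 * sqrt(5) / 301742416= 0.03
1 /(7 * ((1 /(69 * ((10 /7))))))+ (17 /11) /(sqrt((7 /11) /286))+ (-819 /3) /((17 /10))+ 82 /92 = -5579687 /38318+ 17 * sqrt(182) /7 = -112.85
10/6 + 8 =29/3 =9.67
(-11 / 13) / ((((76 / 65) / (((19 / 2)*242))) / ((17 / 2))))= -113135 / 8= -14141.88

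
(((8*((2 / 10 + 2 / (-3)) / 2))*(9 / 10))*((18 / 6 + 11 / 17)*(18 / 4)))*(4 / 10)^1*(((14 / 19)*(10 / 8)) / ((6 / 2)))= -3.39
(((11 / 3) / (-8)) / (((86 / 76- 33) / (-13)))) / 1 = -2717 / 14532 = -0.19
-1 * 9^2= -81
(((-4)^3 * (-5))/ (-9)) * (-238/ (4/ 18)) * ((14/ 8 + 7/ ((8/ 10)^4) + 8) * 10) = 20441225/ 2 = 10220612.50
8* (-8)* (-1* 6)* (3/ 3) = 384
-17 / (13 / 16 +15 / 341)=-92752 / 4673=-19.85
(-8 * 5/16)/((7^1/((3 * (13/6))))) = -2.32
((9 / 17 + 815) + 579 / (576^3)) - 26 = 854994717905 / 1082916864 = 789.53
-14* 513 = -7182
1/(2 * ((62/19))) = 19/124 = 0.15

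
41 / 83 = 0.49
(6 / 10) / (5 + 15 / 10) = 6 / 65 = 0.09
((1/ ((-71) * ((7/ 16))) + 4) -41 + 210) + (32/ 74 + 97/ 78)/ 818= 202944105809/ 1173291756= 172.97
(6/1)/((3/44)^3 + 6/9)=9.00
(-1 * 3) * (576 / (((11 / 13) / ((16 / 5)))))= -359424 / 55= -6534.98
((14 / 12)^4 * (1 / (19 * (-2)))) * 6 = -2401 / 8208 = -0.29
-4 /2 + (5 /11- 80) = -897 /11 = -81.55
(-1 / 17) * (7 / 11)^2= -0.02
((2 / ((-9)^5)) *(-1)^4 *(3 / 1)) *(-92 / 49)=184 / 964467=0.00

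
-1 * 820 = -820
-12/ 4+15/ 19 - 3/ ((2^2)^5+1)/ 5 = -215307/ 97375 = -2.21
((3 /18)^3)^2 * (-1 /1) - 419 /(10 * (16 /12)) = -7330829 /233280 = -31.43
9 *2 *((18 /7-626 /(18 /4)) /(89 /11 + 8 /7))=-189244 /711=-266.17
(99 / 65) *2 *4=792 / 65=12.18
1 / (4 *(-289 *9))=-1 / 10404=-0.00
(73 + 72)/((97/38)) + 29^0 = 5607/97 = 57.80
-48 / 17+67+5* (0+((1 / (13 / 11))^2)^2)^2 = 908182721496 / 13867422257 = 65.49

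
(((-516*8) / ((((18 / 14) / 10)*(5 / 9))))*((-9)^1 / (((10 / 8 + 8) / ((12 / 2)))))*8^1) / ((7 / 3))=42799104 / 37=1156732.54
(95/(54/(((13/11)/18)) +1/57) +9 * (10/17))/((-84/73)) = -4.70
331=331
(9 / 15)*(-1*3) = -9 / 5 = -1.80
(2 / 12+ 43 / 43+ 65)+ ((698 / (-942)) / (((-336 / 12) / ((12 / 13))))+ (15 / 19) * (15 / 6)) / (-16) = 1721015095 / 26059488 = 66.04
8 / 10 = 4 / 5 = 0.80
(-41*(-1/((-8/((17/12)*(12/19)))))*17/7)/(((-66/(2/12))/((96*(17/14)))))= 201433/61446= 3.28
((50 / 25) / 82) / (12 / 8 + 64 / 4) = 2 / 1435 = 0.00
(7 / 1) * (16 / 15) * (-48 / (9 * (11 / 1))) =-1792 / 495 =-3.62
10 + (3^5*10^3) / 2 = 121510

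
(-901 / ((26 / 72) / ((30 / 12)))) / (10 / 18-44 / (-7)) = -5108670 / 5603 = -911.77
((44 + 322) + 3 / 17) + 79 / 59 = 368618 / 1003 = 367.52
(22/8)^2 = 121/16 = 7.56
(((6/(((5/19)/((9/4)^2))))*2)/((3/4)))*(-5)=-1539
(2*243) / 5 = 486 / 5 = 97.20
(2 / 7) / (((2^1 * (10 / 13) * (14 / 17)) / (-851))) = -188071 / 980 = -191.91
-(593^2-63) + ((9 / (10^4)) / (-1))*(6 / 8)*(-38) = -7031719487 / 20000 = -351585.97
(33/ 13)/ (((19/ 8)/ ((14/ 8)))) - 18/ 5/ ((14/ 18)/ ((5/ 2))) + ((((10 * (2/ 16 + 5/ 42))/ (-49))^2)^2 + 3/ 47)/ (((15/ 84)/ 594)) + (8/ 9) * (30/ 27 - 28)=53174575051669572337/ 297494028626951520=178.74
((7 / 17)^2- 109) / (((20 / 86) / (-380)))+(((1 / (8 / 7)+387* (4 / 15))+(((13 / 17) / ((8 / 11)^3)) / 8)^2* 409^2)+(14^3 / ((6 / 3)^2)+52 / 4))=188961.35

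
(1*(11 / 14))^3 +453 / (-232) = -29195 / 19894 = -1.47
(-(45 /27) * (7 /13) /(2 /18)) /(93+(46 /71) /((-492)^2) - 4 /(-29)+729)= -26166513240 /2663450291983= -0.01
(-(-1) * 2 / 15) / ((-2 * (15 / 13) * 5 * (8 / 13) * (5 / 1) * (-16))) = 0.00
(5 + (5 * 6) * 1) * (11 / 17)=385 / 17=22.65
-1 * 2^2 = -4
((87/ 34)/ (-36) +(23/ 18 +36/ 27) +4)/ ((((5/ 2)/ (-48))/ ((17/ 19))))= -112.35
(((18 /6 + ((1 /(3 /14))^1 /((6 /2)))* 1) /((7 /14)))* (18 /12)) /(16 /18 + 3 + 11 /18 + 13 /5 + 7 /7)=410 /243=1.69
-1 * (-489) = 489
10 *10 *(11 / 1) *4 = 4400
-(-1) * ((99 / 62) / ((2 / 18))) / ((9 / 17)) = 1683 / 62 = 27.15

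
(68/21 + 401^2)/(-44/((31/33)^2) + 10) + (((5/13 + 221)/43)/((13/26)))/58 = -52605465285391/13040549886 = -4033.99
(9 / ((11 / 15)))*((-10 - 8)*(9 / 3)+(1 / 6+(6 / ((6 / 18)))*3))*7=315 / 22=14.32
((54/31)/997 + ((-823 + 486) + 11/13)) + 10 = -131044978/401791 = -326.15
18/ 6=3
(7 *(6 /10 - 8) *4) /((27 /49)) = -50764 /135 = -376.03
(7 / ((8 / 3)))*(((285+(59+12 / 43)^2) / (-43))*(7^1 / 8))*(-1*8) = 1623.41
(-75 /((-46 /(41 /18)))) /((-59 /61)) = -62525 /16284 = -3.84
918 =918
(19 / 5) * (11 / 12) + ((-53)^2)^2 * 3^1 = 1420286789 / 60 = 23671446.48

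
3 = 3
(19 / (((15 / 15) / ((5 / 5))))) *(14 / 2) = 133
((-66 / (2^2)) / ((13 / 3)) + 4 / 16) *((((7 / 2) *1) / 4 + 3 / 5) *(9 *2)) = -19647 / 208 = -94.46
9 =9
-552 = -552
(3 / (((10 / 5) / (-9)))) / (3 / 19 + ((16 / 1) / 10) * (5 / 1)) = -513 / 310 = -1.65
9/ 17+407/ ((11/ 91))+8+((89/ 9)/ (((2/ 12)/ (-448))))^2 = 108105310568/ 153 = 706570657.31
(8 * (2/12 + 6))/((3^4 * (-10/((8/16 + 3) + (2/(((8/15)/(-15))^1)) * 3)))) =24457/2430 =10.06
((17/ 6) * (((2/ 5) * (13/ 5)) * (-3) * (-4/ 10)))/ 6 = 221/ 375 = 0.59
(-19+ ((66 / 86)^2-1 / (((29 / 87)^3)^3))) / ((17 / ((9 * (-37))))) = 12130493697 / 31433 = 385915.87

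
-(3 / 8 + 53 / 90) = -347 / 360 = -0.96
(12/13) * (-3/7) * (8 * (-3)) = 864/91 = 9.49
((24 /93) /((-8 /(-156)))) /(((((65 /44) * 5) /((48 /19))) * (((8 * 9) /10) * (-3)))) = -704 /8835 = -0.08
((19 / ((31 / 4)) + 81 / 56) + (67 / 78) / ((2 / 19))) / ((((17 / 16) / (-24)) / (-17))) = 4630.39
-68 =-68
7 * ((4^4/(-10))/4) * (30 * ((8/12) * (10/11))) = -8960/11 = -814.55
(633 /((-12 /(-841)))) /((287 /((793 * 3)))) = 422155929 /1148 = 367731.65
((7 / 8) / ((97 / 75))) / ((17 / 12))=1575 / 3298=0.48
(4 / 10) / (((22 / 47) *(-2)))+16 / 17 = 961 / 1870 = 0.51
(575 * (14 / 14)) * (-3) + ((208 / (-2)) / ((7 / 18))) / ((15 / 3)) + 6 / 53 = -3298881 / 1855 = -1778.37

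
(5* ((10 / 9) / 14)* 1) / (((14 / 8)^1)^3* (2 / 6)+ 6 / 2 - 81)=-1600 / 307293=-0.01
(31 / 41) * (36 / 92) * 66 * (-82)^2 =3019896 / 23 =131299.83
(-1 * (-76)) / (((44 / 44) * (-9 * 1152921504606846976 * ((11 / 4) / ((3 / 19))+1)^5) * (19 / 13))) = -27 / 11414524063389119217139712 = -0.00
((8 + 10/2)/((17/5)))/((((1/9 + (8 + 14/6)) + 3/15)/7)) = 20475/8143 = 2.51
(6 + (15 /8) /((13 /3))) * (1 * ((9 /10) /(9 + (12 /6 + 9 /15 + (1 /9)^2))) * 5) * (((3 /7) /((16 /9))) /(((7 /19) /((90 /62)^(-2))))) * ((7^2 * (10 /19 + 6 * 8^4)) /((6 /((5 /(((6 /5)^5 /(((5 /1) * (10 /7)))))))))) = 3908970432109375 /1752977408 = 2229903.49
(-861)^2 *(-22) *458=-7469550396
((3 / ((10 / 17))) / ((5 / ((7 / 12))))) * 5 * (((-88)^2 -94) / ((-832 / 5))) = -455175 / 3328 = -136.77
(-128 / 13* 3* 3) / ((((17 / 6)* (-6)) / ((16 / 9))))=2048 / 221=9.27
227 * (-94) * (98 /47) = -44492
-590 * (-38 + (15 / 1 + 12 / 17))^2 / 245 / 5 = -16949638 / 70805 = -239.38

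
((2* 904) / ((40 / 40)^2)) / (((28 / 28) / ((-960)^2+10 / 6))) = 4998767440 / 3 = 1666255813.33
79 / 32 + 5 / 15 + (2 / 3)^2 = 935 / 288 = 3.25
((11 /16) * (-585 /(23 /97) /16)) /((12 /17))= -3537105 /23552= -150.18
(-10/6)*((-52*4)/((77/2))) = 2080/231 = 9.00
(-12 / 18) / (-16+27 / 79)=158 / 3711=0.04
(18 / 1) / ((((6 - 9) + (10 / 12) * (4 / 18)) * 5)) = -243 / 190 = -1.28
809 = 809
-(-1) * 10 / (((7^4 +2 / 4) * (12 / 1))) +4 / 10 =28843 / 72045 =0.40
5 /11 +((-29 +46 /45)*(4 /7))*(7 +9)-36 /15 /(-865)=-765309949 /2997225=-255.34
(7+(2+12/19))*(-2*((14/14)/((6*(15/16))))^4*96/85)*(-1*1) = 15990784/735834375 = 0.02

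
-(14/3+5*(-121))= 600.33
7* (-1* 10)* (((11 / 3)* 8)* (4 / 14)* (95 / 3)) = -167200 / 9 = -18577.78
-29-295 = -324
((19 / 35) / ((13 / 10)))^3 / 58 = 27436 / 21853559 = 0.00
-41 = -41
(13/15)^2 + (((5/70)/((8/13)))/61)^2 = 7888319881/10502150400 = 0.75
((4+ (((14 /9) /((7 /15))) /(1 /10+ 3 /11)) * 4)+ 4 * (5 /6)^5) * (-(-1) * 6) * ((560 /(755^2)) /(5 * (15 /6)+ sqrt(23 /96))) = 7387835840 /378030068739- 369391792 * sqrt(138) /5670451031085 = 0.02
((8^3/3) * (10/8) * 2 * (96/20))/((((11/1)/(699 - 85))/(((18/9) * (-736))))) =-1850998784/11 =-168272616.73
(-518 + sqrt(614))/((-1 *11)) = 518/11 - sqrt(614)/11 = 44.84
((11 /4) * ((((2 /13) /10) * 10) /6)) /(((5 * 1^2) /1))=11 /780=0.01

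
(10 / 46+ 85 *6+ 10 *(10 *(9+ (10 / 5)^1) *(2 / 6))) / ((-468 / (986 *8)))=-119315860 / 8073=-14779.62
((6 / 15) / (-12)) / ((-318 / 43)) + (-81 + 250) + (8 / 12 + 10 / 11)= 17900693 / 104940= 170.58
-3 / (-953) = 3 / 953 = 0.00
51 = 51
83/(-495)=-83/495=-0.17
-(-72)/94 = 36/47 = 0.77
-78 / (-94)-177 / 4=-8163 / 188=-43.42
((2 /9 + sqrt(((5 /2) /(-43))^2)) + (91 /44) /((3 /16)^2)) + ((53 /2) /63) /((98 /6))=86345150 /1460151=59.13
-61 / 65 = -0.94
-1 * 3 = -3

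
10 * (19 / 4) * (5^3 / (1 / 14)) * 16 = 1330000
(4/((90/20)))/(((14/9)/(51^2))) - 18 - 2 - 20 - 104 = 9396/7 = 1342.29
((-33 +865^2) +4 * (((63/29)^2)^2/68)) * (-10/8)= -44980547570725/48095108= -935241.64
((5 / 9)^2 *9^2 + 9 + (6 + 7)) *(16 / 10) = 376 / 5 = 75.20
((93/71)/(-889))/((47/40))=-3720/2966593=-0.00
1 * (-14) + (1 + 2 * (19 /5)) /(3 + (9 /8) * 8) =-13.28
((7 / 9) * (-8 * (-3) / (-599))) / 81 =-56 / 145557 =-0.00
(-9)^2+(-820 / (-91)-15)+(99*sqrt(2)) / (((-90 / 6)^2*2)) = 11*sqrt(2) / 50+6826 / 91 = 75.32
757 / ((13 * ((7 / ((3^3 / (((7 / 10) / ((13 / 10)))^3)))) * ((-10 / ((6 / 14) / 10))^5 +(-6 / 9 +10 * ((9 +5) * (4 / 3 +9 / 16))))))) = -258267204 / 124164944567856451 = -0.00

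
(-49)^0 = 1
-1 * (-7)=7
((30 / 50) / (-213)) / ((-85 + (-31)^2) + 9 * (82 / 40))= -4 / 1270119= -0.00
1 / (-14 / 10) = -5 / 7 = -0.71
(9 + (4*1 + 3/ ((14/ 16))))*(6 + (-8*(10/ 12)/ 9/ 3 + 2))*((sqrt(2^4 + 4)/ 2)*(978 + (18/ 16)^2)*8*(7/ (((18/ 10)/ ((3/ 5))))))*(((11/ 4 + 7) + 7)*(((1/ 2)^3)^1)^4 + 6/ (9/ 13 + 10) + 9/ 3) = 3062529528087965*sqrt(5)/ 368934912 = 18561605.27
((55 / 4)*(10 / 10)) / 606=55 / 2424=0.02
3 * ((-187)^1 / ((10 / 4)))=-1122 / 5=-224.40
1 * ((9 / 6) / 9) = 1 / 6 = 0.17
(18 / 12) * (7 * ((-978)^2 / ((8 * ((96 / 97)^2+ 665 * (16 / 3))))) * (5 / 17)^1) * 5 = 520.39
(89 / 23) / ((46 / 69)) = 267 / 46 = 5.80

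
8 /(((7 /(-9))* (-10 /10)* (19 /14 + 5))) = 144 /89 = 1.62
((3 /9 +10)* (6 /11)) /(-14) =-31 /77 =-0.40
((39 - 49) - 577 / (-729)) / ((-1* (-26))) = -6713 / 18954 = -0.35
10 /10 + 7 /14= 3 /2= 1.50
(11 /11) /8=1 /8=0.12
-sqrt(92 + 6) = -7 * sqrt(2) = -9.90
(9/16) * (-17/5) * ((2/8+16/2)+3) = -1377/64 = -21.52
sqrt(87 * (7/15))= sqrt(1015)/5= 6.37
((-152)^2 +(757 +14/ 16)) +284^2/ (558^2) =14859619007/ 622728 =23862.13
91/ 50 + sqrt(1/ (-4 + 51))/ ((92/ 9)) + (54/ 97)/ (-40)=9 * sqrt(47)/ 4324 + 17519/ 9700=1.82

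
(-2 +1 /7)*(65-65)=0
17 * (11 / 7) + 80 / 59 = 11593 / 413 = 28.07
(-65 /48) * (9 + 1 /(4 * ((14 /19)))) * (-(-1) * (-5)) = 169975 /2688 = 63.23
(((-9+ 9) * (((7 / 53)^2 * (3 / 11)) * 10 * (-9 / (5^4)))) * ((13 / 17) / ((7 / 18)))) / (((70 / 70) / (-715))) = 0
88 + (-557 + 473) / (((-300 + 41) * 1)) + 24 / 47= 154484 / 1739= 88.83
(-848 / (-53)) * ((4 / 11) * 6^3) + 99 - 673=7510 / 11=682.73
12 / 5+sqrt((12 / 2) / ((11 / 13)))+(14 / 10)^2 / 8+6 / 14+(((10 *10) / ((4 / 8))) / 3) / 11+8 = sqrt(858) / 11+791599 / 46200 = 19.80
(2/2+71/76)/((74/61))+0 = 8967/5624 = 1.59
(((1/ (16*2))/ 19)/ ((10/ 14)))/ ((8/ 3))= 21/ 24320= 0.00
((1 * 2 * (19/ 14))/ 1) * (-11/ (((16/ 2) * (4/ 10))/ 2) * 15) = -15675/ 56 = -279.91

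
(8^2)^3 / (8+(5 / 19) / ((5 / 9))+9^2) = 2929.84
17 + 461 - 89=389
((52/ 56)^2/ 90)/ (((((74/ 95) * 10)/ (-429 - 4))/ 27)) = -4171089/ 290080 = -14.38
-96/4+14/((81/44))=-16.40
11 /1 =11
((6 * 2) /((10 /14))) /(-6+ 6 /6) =-84 /25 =-3.36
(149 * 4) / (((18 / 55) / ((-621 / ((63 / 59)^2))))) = -1312232570 / 1323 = -991861.35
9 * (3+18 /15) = 189 /5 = 37.80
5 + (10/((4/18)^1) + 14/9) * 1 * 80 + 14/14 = 33574/9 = 3730.44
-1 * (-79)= 79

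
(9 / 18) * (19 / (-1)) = -19 / 2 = -9.50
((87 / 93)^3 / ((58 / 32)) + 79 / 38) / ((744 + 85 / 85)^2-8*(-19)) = 0.00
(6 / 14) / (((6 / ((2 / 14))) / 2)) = 1 / 49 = 0.02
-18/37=-0.49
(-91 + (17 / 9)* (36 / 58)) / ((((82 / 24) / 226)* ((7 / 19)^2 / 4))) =-10201513440 / 58261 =-175100.21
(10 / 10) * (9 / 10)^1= 9 / 10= 0.90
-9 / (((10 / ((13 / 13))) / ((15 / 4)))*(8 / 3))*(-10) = 405 / 32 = 12.66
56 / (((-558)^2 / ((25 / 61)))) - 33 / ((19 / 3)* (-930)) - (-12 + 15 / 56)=296508598919 / 25260961320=11.74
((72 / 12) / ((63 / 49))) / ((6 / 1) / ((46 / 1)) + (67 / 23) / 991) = 159551 / 4560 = 34.99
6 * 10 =60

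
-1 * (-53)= 53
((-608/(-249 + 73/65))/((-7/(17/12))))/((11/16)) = -0.72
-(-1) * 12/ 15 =4/ 5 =0.80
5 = 5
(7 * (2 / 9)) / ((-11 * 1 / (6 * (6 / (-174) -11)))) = 8960 / 957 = 9.36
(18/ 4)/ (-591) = -3/ 394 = -0.01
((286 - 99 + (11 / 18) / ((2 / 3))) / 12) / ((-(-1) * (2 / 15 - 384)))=-11275 / 276384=-0.04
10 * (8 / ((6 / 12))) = 160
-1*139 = -139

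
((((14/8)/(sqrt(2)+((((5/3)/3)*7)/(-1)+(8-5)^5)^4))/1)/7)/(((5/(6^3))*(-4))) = -949823430269119488/1149947847432734393169071035+1162261467*sqrt(2)/4599791389730937572676284140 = -0.00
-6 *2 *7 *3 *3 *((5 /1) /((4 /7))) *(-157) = 1038555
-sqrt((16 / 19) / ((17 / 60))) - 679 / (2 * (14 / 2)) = -97 / 2 - 8 * sqrt(4845) / 323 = -50.22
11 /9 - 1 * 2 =-7 /9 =-0.78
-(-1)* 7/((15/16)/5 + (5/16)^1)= 14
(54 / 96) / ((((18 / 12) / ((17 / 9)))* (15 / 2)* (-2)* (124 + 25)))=-17 / 53640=-0.00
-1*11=-11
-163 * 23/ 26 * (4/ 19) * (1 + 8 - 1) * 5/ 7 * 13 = -299920/ 133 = -2255.04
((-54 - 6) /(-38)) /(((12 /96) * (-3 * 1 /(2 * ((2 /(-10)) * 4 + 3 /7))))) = 416 /133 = 3.13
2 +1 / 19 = 2.05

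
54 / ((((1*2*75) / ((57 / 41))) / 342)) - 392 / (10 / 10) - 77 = -305279 / 1025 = -297.83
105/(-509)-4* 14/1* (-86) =2451239/509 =4815.79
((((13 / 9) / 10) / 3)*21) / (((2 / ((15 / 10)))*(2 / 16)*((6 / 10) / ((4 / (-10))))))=-182 / 45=-4.04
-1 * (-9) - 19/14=107/14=7.64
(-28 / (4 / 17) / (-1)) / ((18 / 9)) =119 / 2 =59.50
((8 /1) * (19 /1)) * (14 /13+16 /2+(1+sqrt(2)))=152 * sqrt(2)+19912 /13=1746.65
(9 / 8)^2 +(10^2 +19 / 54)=175595 / 1728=101.62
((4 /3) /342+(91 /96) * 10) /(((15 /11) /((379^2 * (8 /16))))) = 122986429687 /246240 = 499457.56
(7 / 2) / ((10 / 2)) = 7 / 10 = 0.70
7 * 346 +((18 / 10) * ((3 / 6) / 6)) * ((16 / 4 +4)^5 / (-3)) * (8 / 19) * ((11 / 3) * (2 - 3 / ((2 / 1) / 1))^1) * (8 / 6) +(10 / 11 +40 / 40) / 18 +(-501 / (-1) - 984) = 4755161 / 18810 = 252.80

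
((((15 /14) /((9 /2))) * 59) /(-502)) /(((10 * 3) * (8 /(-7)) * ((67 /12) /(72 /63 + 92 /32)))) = 4425 /7534016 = 0.00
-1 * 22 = -22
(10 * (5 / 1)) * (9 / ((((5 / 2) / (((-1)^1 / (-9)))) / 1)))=20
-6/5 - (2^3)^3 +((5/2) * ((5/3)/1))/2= -30667/60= -511.12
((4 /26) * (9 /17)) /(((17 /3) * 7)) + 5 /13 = 10169 /26299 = 0.39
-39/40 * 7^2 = -1911/40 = -47.78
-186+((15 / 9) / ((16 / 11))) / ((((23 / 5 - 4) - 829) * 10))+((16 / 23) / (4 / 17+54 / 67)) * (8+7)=-954386738113 / 5423302848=-175.98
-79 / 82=-0.96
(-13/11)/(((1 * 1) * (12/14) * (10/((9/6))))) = -91/440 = -0.21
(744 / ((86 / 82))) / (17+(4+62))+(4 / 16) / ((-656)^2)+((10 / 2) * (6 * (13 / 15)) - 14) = 126229601777 / 6143476736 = 20.55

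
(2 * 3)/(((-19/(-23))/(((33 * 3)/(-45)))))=-1518/95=-15.98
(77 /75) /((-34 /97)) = -7469 /2550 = -2.93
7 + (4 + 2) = 13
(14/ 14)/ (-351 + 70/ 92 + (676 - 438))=-0.01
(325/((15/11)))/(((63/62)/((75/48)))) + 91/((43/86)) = 829309/1512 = 548.48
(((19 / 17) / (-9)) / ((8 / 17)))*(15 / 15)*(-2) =19 / 36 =0.53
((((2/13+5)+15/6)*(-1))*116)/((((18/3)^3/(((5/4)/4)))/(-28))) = 201985/5616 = 35.97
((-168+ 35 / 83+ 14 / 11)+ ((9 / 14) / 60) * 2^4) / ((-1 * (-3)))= -5308817 / 95865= -55.38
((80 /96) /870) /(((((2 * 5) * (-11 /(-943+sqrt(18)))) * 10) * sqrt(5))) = sqrt(5) * (943 -3 * sqrt(2)) /5742000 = 0.00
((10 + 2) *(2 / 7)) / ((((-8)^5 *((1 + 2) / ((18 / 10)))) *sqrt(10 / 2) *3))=-3 *sqrt(5) / 716800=-0.00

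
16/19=0.84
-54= -54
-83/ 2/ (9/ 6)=-83/ 3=-27.67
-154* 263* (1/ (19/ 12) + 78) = -60509988/ 19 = -3184736.21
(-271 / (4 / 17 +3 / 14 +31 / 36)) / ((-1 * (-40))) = -290241 / 56150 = -5.17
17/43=0.40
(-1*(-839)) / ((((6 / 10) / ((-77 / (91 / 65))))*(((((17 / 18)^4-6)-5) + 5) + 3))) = 733957200 / 21037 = 34888.87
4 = 4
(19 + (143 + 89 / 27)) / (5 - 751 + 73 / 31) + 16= 9820543 / 622431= 15.78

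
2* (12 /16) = 3 /2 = 1.50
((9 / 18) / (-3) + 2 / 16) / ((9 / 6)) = -1 / 36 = -0.03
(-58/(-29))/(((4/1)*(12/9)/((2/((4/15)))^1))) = 45/16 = 2.81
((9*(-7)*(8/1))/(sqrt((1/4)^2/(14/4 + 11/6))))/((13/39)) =-8064*sqrt(3) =-13967.26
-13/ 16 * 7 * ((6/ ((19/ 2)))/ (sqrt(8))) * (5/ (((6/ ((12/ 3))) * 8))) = -455 * sqrt(2)/ 1216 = -0.53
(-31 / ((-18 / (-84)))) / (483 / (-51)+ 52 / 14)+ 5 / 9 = 158363 / 6165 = 25.69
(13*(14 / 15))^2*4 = 588.87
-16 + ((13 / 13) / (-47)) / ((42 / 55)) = -31639 / 1974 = -16.03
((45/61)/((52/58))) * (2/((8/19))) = 24795/6344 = 3.91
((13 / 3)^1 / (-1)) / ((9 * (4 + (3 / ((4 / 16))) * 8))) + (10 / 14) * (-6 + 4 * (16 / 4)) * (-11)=-1485091 / 18900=-78.58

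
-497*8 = -3976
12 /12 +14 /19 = 33 /19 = 1.74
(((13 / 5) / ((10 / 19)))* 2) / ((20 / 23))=5681 / 500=11.36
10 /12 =5 /6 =0.83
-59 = -59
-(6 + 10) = -16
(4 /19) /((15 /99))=132 /95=1.39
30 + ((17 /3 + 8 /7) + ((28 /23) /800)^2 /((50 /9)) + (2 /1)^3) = 995578009261 /22218000000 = 44.81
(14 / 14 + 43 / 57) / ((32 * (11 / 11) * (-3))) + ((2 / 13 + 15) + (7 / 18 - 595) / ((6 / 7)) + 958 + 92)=19816139 / 53352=371.42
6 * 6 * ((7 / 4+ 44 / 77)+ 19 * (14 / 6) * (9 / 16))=27477 / 28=981.32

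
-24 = -24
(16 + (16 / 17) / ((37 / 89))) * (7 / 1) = 80416 / 629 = 127.85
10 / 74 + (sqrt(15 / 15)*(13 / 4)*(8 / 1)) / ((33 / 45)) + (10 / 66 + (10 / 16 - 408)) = -3630119 / 9768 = -371.63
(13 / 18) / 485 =13 / 8730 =0.00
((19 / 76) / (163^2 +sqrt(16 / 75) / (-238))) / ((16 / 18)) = 5355 * sqrt(3) / 11995699737025136 +253964436075 / 23991399474050272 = 0.00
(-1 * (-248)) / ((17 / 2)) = 496 / 17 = 29.18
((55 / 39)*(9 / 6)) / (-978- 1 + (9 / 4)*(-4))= -55 / 25688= -0.00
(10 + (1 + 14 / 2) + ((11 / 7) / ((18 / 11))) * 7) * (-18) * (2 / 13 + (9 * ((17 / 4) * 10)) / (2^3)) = -21345.02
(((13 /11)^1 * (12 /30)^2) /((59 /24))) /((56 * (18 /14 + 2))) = 156 /373175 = 0.00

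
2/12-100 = -599/6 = -99.83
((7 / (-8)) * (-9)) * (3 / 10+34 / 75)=2373 / 400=5.93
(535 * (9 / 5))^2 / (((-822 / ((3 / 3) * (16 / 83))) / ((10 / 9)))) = -2747760 / 11371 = -241.65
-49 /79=-0.62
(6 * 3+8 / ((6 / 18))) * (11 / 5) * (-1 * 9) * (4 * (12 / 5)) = -199584 / 25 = -7983.36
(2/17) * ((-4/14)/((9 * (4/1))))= -1/1071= -0.00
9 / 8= 1.12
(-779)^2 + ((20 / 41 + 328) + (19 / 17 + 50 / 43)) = 18197545066 / 29971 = 607171.77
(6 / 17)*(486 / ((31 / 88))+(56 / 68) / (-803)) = 3502953204 / 7194077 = 486.92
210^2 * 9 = 396900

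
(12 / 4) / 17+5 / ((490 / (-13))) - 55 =-54.96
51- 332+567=286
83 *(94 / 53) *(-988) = -145441.06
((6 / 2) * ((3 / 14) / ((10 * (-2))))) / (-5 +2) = 3 / 280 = 0.01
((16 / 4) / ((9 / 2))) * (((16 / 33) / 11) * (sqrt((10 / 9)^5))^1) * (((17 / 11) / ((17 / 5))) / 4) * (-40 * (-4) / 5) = 0.19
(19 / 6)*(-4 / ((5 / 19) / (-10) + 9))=-1444 / 1023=-1.41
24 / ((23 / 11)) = 264 / 23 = 11.48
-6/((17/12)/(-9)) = 648/17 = 38.12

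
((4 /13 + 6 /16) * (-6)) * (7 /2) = -1491 /104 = -14.34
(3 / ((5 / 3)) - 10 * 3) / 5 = -141 / 25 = -5.64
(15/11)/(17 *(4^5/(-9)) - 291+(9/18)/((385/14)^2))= -0.00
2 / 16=1 / 8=0.12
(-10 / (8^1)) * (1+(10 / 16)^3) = -1.56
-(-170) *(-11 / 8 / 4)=-935 / 16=-58.44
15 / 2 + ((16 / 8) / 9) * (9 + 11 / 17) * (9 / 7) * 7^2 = 4847 / 34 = 142.56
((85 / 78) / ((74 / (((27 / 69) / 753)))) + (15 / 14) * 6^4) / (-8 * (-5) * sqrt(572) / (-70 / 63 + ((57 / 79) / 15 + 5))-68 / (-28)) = -22470342848836915595 / 393400186137988240172 + 47002881646294457625 * sqrt(143) / 98350046534497060043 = 5.66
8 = 8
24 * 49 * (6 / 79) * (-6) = -42336 / 79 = -535.90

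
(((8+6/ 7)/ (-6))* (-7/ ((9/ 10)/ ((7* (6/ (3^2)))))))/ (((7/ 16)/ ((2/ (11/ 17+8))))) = 337280/ 11907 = 28.33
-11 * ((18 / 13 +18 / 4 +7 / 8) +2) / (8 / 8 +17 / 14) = -70147 / 1612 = -43.52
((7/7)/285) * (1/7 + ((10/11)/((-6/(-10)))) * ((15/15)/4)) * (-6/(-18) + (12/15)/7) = 11327/13825350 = 0.00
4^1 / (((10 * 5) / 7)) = 0.56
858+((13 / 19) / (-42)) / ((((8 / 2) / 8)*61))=20882849 / 24339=858.00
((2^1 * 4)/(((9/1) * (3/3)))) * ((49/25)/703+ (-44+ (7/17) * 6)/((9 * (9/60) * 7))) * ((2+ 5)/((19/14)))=-27776175056/1379444175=-20.14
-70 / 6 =-35 / 3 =-11.67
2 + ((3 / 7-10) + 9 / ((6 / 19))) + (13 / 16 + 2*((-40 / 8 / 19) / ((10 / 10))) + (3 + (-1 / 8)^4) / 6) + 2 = 77514373 / 3268608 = 23.71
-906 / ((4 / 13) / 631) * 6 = -11147877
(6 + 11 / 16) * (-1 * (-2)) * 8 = 107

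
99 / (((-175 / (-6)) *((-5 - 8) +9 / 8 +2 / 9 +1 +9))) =-42768 / 20825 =-2.05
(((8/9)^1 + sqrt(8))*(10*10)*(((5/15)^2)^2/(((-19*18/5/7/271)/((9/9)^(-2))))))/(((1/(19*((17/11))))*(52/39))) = -4031125*sqrt(2)/2673- 16124500/24057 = -2803.02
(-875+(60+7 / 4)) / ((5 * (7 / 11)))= -35783 / 140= -255.59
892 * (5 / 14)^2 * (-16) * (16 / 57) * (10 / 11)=-14272000 / 30723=-464.54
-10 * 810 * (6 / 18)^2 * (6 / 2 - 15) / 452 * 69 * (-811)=-151089300 / 113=-1337073.45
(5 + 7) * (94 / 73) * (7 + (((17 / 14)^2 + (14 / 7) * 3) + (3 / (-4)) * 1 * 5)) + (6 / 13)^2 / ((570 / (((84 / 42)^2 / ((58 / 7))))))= 275988255048 / 1665433315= 165.72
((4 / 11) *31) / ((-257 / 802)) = -99448 / 2827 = -35.18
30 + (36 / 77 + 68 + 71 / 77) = 99.39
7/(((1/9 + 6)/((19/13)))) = 1197/715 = 1.67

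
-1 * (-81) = 81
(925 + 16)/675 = 941/675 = 1.39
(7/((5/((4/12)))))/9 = 0.05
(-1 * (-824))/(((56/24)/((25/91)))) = 61800/637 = 97.02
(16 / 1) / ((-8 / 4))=-8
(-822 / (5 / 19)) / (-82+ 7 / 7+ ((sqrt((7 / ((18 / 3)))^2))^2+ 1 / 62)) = 17429688 / 444295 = 39.23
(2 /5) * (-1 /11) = -2 /55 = -0.04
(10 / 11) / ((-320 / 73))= -73 / 352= -0.21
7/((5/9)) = 63/5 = 12.60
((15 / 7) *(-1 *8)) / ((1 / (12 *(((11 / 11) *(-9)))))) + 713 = 17951 / 7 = 2564.43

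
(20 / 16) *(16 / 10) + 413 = 415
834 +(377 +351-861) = 701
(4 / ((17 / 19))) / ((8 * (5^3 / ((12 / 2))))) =57 / 2125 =0.03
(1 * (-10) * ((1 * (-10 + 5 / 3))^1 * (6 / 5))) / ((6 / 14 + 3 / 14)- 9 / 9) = -280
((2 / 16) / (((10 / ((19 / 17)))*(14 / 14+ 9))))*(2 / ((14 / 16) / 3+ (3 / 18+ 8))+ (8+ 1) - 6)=12483 / 2760800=0.00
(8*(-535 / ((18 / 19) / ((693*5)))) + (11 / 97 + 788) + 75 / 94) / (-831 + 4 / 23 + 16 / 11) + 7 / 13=469442135550929 / 24872107754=18874.24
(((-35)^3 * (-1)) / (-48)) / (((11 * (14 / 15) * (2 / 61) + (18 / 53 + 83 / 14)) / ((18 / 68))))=-43663685625 / 1219702672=-35.80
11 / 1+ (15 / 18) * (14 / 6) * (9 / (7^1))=27 / 2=13.50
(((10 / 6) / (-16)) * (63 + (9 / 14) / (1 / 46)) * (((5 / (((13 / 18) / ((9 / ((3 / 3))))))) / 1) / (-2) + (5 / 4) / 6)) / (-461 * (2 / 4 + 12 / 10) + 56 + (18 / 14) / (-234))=-2172375 / 5297696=-0.41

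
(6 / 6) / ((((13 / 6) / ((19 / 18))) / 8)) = 152 / 39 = 3.90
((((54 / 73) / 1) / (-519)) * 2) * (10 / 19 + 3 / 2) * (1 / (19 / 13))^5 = -514612098 / 594142431149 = -0.00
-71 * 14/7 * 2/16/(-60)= 0.30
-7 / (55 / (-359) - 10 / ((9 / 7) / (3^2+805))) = 0.00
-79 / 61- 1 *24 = -1543 / 61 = -25.30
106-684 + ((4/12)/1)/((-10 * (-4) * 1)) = -577.99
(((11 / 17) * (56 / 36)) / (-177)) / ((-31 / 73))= 11242 / 839511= 0.01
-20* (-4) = 80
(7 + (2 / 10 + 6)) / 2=33 / 5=6.60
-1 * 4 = -4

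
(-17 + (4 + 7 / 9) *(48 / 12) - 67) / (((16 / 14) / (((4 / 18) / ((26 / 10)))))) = -5110 / 1053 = -4.85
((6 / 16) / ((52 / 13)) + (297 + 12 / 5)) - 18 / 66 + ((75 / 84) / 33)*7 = 143717 / 480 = 299.41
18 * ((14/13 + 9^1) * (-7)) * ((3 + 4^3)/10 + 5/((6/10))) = -1240701/65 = -19087.71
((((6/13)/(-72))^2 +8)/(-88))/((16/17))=-300883/3115008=-0.10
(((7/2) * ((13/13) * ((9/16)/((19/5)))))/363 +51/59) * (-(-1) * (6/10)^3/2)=0.09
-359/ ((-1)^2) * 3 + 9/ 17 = -1076.47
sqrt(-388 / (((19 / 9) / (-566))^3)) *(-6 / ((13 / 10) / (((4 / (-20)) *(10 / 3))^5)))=724480 *sqrt(1043138) / 14079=52556.38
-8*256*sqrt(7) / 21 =-2048*sqrt(7) / 21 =-258.02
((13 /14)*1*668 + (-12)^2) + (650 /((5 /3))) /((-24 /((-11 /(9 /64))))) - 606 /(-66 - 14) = 5148289 /2520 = 2042.97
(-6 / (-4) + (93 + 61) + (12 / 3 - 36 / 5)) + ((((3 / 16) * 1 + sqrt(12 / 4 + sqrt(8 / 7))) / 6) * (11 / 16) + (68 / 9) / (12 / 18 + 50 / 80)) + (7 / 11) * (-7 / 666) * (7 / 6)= 11 * sqrt(14 * sqrt(14) + 147) / 672 + 137932027637 / 872087040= 158.39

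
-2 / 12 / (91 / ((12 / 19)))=-2 / 1729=-0.00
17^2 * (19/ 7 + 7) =19652/ 7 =2807.43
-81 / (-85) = 81 / 85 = 0.95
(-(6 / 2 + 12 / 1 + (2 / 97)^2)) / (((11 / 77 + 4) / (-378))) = 373453794 / 272861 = 1368.66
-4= -4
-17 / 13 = -1.31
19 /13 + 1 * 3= 58 /13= 4.46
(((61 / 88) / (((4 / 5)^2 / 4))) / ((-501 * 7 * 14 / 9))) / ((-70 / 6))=2745 / 40325824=0.00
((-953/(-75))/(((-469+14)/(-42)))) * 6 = 11436/1625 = 7.04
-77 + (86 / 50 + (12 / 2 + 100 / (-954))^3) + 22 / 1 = 411322547644 / 2713283325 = 151.60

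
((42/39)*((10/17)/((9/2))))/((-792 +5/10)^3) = -2240/7890009528843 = -0.00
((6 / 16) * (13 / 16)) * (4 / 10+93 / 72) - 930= -4758961 / 5120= -929.48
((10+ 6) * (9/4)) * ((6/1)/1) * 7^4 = 518616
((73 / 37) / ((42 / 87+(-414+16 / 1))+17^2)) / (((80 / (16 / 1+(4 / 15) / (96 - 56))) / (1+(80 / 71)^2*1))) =-58153653397 / 7043627988000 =-0.01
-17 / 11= -1.55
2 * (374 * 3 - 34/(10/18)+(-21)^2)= 3003.60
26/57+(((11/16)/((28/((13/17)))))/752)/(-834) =0.46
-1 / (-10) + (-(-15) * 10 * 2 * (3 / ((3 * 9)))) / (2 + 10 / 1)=259 / 90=2.88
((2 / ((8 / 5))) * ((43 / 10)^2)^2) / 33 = 3418801 / 264000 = 12.95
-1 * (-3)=3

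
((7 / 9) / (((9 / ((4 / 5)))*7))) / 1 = 4 / 405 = 0.01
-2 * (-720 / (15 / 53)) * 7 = 35616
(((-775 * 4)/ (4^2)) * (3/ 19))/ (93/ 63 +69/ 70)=-244125/ 19646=-12.43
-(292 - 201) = -91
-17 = -17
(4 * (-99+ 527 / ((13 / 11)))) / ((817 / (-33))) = -595320 / 10621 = -56.05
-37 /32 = -1.16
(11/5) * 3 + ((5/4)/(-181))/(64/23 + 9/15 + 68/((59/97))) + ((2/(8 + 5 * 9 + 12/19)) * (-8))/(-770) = 1465085414367229/221971624565460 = 6.60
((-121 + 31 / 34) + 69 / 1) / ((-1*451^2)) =1737 / 6915634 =0.00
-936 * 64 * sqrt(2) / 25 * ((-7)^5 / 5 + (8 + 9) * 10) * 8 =7647105024 * sqrt(2) / 125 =86517117.10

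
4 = 4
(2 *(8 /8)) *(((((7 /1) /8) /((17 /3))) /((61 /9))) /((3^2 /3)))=63 /4148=0.02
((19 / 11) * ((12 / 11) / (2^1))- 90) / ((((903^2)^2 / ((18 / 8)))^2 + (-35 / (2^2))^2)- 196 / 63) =-1551744 / 1521545096227025281657550921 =-0.00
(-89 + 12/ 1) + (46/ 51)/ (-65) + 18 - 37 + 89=-23251/ 3315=-7.01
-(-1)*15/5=3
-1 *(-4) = 4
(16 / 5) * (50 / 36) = 40 / 9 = 4.44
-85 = -85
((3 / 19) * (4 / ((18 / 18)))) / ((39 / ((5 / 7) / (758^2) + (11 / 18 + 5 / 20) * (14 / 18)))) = 0.01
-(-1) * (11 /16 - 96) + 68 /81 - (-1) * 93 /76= -2296171 /24624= -93.25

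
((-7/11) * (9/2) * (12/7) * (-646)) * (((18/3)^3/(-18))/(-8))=52326/11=4756.91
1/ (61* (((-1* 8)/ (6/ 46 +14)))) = -325/ 11224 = -0.03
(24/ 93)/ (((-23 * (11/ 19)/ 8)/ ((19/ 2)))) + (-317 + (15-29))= -2607585/ 7843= -332.47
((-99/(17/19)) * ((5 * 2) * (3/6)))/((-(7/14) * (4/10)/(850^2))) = 1998562500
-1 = -1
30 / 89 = 0.34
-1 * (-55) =55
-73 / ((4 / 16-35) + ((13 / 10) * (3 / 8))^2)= 2.12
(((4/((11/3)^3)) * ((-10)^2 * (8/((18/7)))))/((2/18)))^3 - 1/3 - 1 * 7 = 82959541597150798/7073843073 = 11727648.00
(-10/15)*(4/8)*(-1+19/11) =-8/33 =-0.24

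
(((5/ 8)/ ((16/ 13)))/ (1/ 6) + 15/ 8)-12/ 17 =4587/ 1088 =4.22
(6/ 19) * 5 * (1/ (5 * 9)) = 0.04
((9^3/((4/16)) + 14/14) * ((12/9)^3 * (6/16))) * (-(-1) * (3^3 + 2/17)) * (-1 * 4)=-43031584/153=-281252.18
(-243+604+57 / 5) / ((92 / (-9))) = -8379 / 230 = -36.43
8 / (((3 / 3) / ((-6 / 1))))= -48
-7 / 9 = -0.78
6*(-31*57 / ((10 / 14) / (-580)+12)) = -8608824 / 9743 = -883.59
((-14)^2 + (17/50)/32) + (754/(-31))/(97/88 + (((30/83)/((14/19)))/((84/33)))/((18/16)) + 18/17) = 391874936755671/2111594660800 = 185.58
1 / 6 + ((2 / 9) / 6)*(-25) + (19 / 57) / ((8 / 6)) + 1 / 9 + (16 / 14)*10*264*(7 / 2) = 1140437 / 108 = 10559.60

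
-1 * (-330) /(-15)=-22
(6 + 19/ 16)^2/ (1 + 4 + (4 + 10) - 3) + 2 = 21417/ 4096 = 5.23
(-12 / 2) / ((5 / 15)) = -18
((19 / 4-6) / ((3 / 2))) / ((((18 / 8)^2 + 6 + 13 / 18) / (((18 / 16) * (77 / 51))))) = -3465 / 28849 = -0.12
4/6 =2/3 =0.67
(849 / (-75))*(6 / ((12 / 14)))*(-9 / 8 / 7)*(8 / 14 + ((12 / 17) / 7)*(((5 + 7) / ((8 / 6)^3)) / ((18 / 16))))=155367 / 11900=13.06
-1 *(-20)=20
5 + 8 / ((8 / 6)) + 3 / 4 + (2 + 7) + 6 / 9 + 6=329 / 12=27.42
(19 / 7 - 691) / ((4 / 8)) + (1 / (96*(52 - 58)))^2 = -3196993529 / 2322432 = -1376.57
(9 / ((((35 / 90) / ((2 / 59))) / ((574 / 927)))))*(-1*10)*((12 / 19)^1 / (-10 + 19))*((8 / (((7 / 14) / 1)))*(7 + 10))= -10705920 / 115463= -92.72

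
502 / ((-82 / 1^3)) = -251 / 41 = -6.12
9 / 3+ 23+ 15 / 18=161 / 6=26.83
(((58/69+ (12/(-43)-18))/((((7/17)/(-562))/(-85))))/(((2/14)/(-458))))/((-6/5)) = -48110079407000/8901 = -5405019594.09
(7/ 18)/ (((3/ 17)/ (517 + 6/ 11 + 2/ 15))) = 10164623/ 8910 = 1140.81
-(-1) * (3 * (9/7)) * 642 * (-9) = -156006/7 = -22286.57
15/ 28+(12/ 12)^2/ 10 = 89/ 140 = 0.64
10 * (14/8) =35/2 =17.50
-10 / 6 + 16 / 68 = -73 / 51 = -1.43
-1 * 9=-9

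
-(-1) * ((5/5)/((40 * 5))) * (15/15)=1/200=0.00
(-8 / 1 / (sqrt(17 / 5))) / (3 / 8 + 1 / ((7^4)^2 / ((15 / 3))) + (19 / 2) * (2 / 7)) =-368947264 * sqrt(85) / 2422040643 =-1.40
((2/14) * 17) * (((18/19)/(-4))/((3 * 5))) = -51/1330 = -0.04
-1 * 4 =-4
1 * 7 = 7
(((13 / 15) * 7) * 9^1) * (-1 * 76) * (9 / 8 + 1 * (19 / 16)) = -191919 / 20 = -9595.95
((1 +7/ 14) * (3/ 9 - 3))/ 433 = -4/ 433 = -0.01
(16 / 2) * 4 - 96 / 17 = 448 / 17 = 26.35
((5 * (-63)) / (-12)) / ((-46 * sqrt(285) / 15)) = -105 * sqrt(285) / 3496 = -0.51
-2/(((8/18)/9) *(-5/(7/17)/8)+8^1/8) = -2268/1049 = -2.16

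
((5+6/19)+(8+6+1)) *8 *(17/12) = 13124/57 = 230.25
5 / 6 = 0.83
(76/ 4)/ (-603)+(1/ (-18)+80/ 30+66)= 27569/ 402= 68.58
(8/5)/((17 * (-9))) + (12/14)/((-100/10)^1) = -103/1071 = -0.10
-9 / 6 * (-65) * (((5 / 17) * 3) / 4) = 2925 / 136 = 21.51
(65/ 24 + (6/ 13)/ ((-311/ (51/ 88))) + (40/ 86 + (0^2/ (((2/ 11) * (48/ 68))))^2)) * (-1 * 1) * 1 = -145609601/ 45896136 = -3.17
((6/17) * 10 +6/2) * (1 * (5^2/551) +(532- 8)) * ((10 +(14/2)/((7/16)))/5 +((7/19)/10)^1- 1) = 5160233379/355946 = 14497.24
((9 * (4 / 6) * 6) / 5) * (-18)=-648 / 5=-129.60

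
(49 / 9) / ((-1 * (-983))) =49 / 8847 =0.01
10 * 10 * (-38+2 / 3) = -11200 / 3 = -3733.33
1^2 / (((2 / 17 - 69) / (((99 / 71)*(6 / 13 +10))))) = -0.21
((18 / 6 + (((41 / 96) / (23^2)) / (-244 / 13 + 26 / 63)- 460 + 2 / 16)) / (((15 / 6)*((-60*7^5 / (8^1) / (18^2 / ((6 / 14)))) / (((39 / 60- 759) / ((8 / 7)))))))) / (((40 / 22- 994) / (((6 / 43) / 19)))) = 9188802408803391 / 1706929089159728000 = 0.01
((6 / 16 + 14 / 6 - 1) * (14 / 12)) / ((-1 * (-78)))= 287 / 11232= 0.03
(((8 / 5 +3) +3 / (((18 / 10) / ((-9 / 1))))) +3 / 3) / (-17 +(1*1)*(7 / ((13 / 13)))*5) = -47 / 90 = -0.52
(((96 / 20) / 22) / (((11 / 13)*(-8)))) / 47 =-39 / 56870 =-0.00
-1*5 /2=-5 /2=-2.50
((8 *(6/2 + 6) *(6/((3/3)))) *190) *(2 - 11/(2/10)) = -4350240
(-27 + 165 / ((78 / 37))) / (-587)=-1333 / 15262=-0.09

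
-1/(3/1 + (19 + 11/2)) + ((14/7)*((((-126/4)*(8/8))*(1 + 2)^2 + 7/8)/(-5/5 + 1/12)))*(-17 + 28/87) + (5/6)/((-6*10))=-1181061731/114840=-10284.41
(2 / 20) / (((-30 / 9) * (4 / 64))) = -12 / 25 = -0.48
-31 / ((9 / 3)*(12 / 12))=-31 / 3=-10.33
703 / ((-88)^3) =-703 / 681472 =-0.00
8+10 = 18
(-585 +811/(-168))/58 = -99091/9744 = -10.17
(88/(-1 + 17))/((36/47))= 517/72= 7.18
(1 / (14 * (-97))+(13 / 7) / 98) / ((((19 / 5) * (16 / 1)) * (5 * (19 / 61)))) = 18483 / 96086648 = 0.00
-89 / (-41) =89 / 41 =2.17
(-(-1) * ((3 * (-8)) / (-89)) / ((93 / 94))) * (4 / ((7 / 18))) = 54144 / 19313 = 2.80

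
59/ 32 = 1.84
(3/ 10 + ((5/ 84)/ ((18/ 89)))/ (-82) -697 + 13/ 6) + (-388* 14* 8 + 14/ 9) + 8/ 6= -27368009969/ 619920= -44147.65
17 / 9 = 1.89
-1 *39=-39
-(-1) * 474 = 474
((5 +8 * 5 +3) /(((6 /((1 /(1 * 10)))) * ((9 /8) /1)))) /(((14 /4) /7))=1.42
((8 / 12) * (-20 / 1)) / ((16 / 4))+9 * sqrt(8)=22.12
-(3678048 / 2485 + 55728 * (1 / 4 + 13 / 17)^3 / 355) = -16058075445 / 9767044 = -1644.11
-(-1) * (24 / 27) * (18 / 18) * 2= 16 / 9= 1.78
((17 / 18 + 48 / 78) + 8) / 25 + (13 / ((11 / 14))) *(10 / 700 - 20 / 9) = -2326183 / 64350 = -36.15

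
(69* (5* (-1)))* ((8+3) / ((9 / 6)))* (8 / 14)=-10120 / 7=-1445.71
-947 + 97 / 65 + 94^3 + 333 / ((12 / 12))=829971.49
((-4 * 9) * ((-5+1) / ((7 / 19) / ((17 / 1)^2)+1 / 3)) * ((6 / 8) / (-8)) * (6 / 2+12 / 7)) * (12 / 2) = -44032329 / 38584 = -1141.21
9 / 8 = 1.12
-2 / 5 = -0.40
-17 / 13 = -1.31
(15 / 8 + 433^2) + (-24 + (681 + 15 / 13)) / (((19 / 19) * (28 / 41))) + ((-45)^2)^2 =3122449949 / 728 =4289079.60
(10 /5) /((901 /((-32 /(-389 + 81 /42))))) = 896 /4882519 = 0.00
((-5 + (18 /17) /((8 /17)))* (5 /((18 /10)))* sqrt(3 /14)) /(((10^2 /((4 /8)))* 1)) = -11* sqrt(42) /4032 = -0.02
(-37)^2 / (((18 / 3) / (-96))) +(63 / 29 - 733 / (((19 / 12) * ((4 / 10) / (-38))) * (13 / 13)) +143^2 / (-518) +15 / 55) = 3641763201 / 165242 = 22038.97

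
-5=-5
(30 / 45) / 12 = 1 / 18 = 0.06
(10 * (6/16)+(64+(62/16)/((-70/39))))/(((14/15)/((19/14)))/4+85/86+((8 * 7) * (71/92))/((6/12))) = 2070636663/2765278712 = 0.75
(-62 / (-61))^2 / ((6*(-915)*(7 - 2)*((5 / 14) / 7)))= -188356 / 255353625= -0.00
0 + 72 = 72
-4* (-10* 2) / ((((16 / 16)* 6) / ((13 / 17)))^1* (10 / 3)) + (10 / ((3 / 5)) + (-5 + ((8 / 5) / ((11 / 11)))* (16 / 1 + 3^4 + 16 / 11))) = 483169 / 2805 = 172.25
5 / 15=1 / 3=0.33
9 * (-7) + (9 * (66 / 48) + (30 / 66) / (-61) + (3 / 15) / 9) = -12225407 / 241560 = -50.61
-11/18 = -0.61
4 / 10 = 2 / 5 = 0.40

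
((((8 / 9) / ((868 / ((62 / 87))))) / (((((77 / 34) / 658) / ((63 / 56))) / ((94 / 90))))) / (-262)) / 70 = -37553 / 2764342350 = -0.00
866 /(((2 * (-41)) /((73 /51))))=-31609 /2091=-15.12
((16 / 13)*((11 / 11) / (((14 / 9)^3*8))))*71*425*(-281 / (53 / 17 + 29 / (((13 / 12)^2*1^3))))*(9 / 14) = -8006.09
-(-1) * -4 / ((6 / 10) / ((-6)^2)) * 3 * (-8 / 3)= 1920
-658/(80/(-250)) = 8225/4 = 2056.25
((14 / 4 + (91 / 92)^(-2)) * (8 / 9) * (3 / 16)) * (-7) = -5.28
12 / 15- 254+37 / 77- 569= -316362 / 385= -821.72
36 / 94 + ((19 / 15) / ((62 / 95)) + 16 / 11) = 363337 / 96162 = 3.78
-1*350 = -350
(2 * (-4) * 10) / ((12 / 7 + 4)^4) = -2401 / 32000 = -0.08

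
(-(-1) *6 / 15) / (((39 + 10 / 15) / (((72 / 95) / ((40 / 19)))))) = 54 / 14875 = 0.00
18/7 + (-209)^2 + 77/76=23240199/532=43684.58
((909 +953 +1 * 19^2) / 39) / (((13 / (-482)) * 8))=-13737 / 52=-264.17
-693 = -693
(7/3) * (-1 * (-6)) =14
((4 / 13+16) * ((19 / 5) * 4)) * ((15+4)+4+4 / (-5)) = 5502.87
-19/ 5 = -3.80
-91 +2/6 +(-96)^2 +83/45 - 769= 376118/45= 8358.18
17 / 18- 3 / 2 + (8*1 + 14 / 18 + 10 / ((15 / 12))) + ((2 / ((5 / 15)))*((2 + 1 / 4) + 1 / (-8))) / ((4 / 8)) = 751 / 18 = 41.72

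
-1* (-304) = 304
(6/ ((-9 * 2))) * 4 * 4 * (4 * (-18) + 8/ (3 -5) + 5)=1136/ 3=378.67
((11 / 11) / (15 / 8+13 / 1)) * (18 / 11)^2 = 2592 / 14399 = 0.18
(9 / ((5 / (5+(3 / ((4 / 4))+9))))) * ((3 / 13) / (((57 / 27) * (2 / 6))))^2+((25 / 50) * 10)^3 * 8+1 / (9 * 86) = 236882101787 / 236104830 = 1003.29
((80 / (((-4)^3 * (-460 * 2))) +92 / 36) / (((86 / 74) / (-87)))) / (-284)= 18173401 / 26964096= 0.67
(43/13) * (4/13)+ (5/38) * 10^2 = 45518/3211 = 14.18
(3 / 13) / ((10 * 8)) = 3 / 1040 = 0.00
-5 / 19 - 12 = -12.26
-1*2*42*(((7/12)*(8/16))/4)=-49/8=-6.12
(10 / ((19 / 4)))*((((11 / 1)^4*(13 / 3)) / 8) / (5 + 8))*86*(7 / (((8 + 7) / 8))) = 70511056 / 171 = 412345.36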